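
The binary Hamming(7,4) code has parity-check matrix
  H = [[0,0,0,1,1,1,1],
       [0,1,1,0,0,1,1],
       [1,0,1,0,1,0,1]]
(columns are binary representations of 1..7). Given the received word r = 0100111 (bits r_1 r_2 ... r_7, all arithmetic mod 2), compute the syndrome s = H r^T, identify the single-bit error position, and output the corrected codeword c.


s = (1, 1, 0)^T, error position = 6, corrected codeword c = 0100101

Compute s = H r^T mod 2 one row at a time:
  s_1 = 0 + 1 + 1 + 1 = 3 ≡ 1 (mod 2).
  s_2 = 1 + 0 + 1 + 1 = 3 ≡ 1 (mod 2).
  s_3 = 0 + 0 + 1 + 1 = 2 ≡ 0 (mod 2).
s = (1, 1, 0)^T — this equals column 6 of H (binary 110), so error is at position 6.
Correct: flip bit 6 of r = 0100111 to get c = 0100101.


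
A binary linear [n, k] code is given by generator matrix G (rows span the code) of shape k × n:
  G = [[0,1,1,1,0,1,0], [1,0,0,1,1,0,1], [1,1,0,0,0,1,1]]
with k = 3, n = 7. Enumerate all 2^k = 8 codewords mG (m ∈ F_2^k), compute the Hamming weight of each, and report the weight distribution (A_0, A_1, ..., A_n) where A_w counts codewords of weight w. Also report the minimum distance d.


Weight distribution: A_0 = 1, A_2 = 1, A_4 = 5, A_6 = 1. Minimum distance d = 2.

Enumerate all 2^3 = 8 messages m ∈ F_2^3.
For each, compute codeword c = mG in F_2^7, then tally its weight.
  m = 000 → c = 0000000, weight = 0.
  m = 100 → c = 0111010, weight = 4.
  m = 010 → c = 1001101, weight = 4.
  m = 110 → c = 1110111, weight = 6.
  m = 001 → c = 1100011, weight = 4.
  m = 101 → c = 1011001, weight = 4.
  m = 011 → c = 0101110, weight = 4.
  m = 111 → c = 0010100, weight = 2.
Tally weights:
  weight 0: 1 codewords.
  weight 2: 1 codewords.
  weight 4: 5 codewords.
  weight 6: 1 codewords.
Minimum distance d = smallest w > 0 with A_w > 0 = 2.
Sanity: Σ A_w = 8 = 2^3 = 8 ✓.


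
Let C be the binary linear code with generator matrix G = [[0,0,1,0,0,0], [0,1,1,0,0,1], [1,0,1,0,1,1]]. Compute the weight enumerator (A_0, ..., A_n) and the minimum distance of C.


Weight distribution: A_0 = 1, A_1 = 1, A_2 = 1, A_3 = 3, A_4 = 2. Minimum distance d = 1.

Enumerate all 2^3 = 8 messages m ∈ F_2^3.
For each, compute codeword c = mG in F_2^6, then tally its weight.
  m = 000 → c = 000000, weight = 0.
  m = 100 → c = 001000, weight = 1.
  m = 010 → c = 011001, weight = 3.
  m = 110 → c = 010001, weight = 2.
  m = 001 → c = 101011, weight = 4.
  m = 101 → c = 100011, weight = 3.
  m = 011 → c = 110010, weight = 3.
  m = 111 → c = 111010, weight = 4.
Tally weights:
  weight 0: 1 codewords.
  weight 1: 1 codewords.
  weight 2: 1 codewords.
  weight 3: 3 codewords.
  weight 4: 2 codewords.
Minimum distance d = smallest w > 0 with A_w > 0 = 1.
Sanity: Σ A_w = 8 = 2^3 = 8 ✓.


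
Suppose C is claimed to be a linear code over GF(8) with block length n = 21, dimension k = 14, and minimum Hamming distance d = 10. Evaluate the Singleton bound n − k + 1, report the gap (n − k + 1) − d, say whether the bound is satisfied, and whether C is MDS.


Singleton RHS = n − k + 1 = 8, slack = -2, bound violated (no such code; not MDS).

Singleton bound: d ≤ n − k + 1.
Here n = 21, k = 14, so n − k + 1 = 8.
Given d = 10, check d ≤ 8: NO.
Slack = (n − k + 1) − d = -2.
The slack is negative: d = 10 exceeds n − k + 1 = 8 by 2, so the Singleton bound is violated and no linear [21, 14, 10]_8 code can exist. In particular it is not MDS (MDS requires d = n − k + 1 exactly).
Description: the claimed parameters are [21, 14, 10]_8; such a code would be impossible (violates the Singleton bound).


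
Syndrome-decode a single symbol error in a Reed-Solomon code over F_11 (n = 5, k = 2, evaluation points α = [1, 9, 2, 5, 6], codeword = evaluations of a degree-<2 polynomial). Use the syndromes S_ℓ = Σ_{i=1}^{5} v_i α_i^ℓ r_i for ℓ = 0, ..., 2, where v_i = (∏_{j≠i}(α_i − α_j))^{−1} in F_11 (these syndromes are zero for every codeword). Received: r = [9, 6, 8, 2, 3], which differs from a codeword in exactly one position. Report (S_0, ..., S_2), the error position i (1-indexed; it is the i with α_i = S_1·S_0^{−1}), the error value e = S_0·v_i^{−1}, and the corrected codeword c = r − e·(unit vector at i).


S = (5, 10, 9), error at position 3, error magnitude e = 9, c = [9, 6, 10, 2, 3].

Step 1: column multipliers v_i = (∏_{j≠i}(α_i − α_j))^{−1} mod 11.
  i = 1 (α = 1): (1−9)(1−2)(1−5)(1−6) = (−8)·(−1)·(−4)·(−5) = 160 ≡ 6, so v_1 = 6^{−1} = 2 (mod 11).
  i = 2 (α = 9): (9−1)(9−2)(9−5)(9−6) = 8·7·4·3 = 672 ≡ 1, so v_2 = 1^{−1} = 1 (mod 11).
  i = 3 (α = 2): (2−1)(2−9)(2−5)(2−6) = 1·(−7)·(−3)·(−4) = −84 ≡ 4, so v_3 = 4^{−1} = 3 (mod 11).
  i = 4 (α = 5): (5−1)(5−9)(5−2)(5−6) = 4·(−4)·3·(−1) = 48 ≡ 4, so v_4 = 4^{−1} = 3 (mod 11).
  i = 5 (α = 6): (6−1)(6−9)(6−2)(6−5) = 5·(−3)·4·1 = −60 ≡ 6, so v_5 = 6^{−1} = 2 (mod 11).
  v = [2, 1, 3, 3, 2].
Step 2: syndromes of r = [9, 6, 8, 2, 3] (all sums mod 11).
  S_0 = Σ v_i r_i = 2·9 + 1·6 + 3·8 + 3·2 + 2·3 = 60 ≡ 5.
  S_1 = Σ v_i α_i r_i = 2·1·9 + 1·9·6 + 3·2·8 + 3·5·2 + 2·6·3 = 186 ≡ 10.
  α_i^2 mod 11 = [1, 4, 4, 3, 3].
  S_2 = Σ v_i α_i^2 r_i = 2·1·9 + 1·4·6 + 3·4·8 + 3·3·2 + 2·3·3 = 174 ≡ 9.
  S = (5, 10, 9) ≠ 0, so r is not a codeword (an error is present).
Step 3: locate the error. For a single error e at position i, S_ℓ = v_i·e·α_i^ℓ, so α_err = S_1/S_0.
  S_0^{−1} = 5^{−1} = 9 (mod 11), so α_err = 10·9 = 90 ≡ 2 = α_3. Error position i = 3.
  Consistency check: S_2/S_1 = 9·10 = 90 ≡ 2 = α_err ✓ (single-error assumption holds).
Step 4: error magnitude e = S_0/v_3 = S_0·∏_{j≠3}(α_3 − α_j) = 5·4 = 20 ≡ 9 (mod 11).
Step 5: correct position 3: c_3 = r_3 − e = 8 − 9 ≡ 10 (mod 11). Hence c = [9, 6, 10, 2, 3].
  Check: interpolating c through the α_i gives m(x) = 8 + 1·x (degree < 2) with m(α_i) = c_i for every i, so c is indeed a codeword.


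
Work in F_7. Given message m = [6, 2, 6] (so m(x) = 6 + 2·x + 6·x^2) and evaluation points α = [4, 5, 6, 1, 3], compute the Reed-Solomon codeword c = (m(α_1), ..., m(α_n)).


c = [5, 5, 3, 0, 3]

Message polynomial: m(x) = 6 + 2·x + 6·x^2 (mod 7).
For each evaluation point α_i, compute m(α_i) mod 7:
  α_1 = 4: Horner steps 6 → 5 → 5, so m(4) = 5.
  α_2 = 5: Horner steps 6 → 4 → 5, so m(5) = 5.
  α_3 = 6: Horner steps 6 → 3 → 3, so m(6) = 3.
  α_4 = 1: Horner steps 6 → 1 → 0, so m(1) = 0.
  α_5 = 3: Horner steps 6 → 6 → 3, so m(3) = 3.
Codeword c = [5, 5, 3, 0, 3] ∈ F_7^5.


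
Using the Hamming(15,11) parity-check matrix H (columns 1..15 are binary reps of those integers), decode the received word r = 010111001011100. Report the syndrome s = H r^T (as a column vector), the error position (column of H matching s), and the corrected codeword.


s = (0, 1, 1, 0)^T, error position = 6, corrected codeword c = 010110001011100

Compute s = H r^T mod 2 one row at a time:
  s_1 = 0 + 1 + 0 + 1 + 1 + 1 + 0 + 0 = 4 ≡ 0 (mod 2).
  s_2 = 1 + 1 + 1 + 0 + 1 + 1 + 0 + 0 = 5 ≡ 1 (mod 2).
  s_3 = 1 + 0 + 1 + 0 + 0 + 1 + 0 + 0 = 3 ≡ 1 (mod 2).
  s_4 = 0 + 0 + 1 + 0 + 1 + 1 + 1 + 0 = 4 ≡ 0 (mod 2).
s = (0, 1, 1, 0)^T — this equals column 6 of H (binary 0110), so error is at position 6.
Correct: flip bit 6 of r = 010111001011100 to get c = 010110001011100.


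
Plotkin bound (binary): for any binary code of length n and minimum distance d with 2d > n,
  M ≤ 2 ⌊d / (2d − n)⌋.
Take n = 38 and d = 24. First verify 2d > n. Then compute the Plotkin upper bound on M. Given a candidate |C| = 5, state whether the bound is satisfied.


Plotkin bound M ≤ 4; given |C| = 5 > bound (violated).

Check applicability: 2d = 48, n = 38.
2d − n = 10 > 0, so Plotkin applies.
Compute d/(2d−n) = 24/10 ≈ 2.4000.
⌊d/(2d−n)⌋ = 2.
Plotkin bound: M ≤ 2·2 = 4.
Given |C| = 5, check: VIOLATED.
This |C| is above the Plotkin bound, so no binary code with n = 38, d = 24 and 5 codewords exists.


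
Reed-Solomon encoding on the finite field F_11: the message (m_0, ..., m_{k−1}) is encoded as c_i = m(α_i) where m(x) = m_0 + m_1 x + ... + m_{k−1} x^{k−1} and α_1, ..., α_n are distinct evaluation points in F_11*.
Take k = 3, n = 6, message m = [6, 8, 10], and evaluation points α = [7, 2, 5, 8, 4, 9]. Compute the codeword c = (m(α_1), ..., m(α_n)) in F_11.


c = [2, 7, 10, 6, 0, 8]

Message polynomial: m(x) = 6 + 8·x + 10·x^2 (mod 11).
For each evaluation point α_i, compute m(α_i) mod 11:
  α_1 = 7: Horner steps 10 → 1 → 2, so m(7) = 2.
  α_2 = 2: Horner steps 10 → 6 → 7, so m(2) = 7.
  α_3 = 5: Horner steps 10 → 3 → 10, so m(5) = 10.
  α_4 = 8: Horner steps 10 → 0 → 6, so m(8) = 6.
  α_5 = 4: Horner steps 10 → 4 → 0, so m(4) = 0.
  α_6 = 9: Horner steps 10 → 10 → 8, so m(9) = 8.
Codeword c = [2, 7, 10, 6, 0, 8] ∈ F_11^6.


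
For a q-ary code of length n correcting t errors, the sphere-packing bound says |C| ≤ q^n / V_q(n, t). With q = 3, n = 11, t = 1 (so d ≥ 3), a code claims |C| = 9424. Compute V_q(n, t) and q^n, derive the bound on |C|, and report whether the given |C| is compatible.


V_q(n, t) = 23, q^n = 177147, Hamming bound = 7702, |C| = 9424 > bound (violated).

Step 1: Compute V_q(n, t) = Σ_{j=0}^1 C(n, j) (q−1)^j.
  j = 0: C(11,0)·(2)^0 = 1·1 = 1.
  j = 1: C(11,1)·(2)^1 = 11·2 = 22.
  V_q(n, t) = 1 + 22 = 23.
Step 2: q^n = 3^11 = 177147.
Step 3: Hamming bound ⌊q^n / V_q(n,t)⌋ = ⌊177147/23⌋ = 7702.
Step 4: Compare |C| = 9424 to 7702: violated.
The claimed |C| lies above the Hamming bound, so no 3-ary code of length 11 with d ≥ 3 can have 9424 codewords.


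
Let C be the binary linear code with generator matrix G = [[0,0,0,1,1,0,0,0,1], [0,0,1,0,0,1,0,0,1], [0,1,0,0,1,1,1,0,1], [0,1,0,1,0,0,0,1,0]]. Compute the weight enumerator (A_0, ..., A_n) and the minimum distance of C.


Weight distribution: A_0 = 1, A_3 = 4, A_4 = 5, A_5 = 4, A_6 = 2. Minimum distance d = 3.

Enumerate all 2^4 = 16 messages m ∈ F_2^4.
For each, compute codeword c = mG in F_2^9, then tally its weight.
  m = 0000 → c = 000000000, weight = 0.
  m = 1000 → c = 000110001, weight = 3.
  m = 0100 → c = 001001001, weight = 3.
  m = 1100 → c = 001111000, weight = 4.
  m = 0010 → c = 010011101, weight = 5.
  m = 1010 → c = 010101100, weight = 4.
  m = 0110 → c = 011010100, weight = 4.
  m = 1110 → c = 011100101, weight = 5.
  m = 0001 → c = 010100010, weight = 3.
  m = 1001 → c = 010010011, weight = 4.
  m = 0101 → c = 011101011, weight = 6.
  m = 1101 → c = 011011010, weight = 5.
  m = 0011 → c = 000111111, weight = 6.
  m = 1011 → c = 000001110, weight = 3.
  m = 0111 → c = 001110110, weight = 5.
  m = 1111 → c = 001000111, weight = 4.
Tally weights:
  weight 0: 1 codewords.
  weight 3: 4 codewords.
  weight 4: 5 codewords.
  weight 5: 4 codewords.
  weight 6: 2 codewords.
Minimum distance d = smallest w > 0 with A_w > 0 = 3.
Sanity: Σ A_w = 16 = 2^4 = 16 ✓.


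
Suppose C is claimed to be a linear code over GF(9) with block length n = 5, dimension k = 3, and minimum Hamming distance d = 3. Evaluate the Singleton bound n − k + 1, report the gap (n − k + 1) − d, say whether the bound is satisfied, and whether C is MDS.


Singleton RHS = n − k + 1 = 3, slack = 0, bound satisfied, MDS.

Singleton bound: d ≤ n − k + 1.
Here n = 5, k = 3, so n − k + 1 = 3.
Given d = 3, check d ≤ 3: YES.
Slack = (n − k + 1) − d = 0.
The code is MDS (slack = 0).
Description: the claimed parameters are [5, 3, 3]_9; such a code would be MDS (meets Singleton bound).


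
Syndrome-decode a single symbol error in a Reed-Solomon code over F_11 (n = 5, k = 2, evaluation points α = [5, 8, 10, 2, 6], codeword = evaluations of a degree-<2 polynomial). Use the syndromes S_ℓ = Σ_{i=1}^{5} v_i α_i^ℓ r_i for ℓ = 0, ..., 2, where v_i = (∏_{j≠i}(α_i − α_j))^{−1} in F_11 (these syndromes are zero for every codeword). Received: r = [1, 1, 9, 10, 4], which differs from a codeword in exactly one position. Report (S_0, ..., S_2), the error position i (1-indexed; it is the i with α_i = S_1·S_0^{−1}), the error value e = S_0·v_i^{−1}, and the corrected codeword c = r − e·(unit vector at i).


S = (10, 6, 8), error at position 1, error magnitude e = 1, c = [0, 1, 9, 10, 4].

Step 1: column multipliers v_i = (∏_{j≠i}(α_i − α_j))^{−1} mod 11.
  i = 1 (α = 5): (5−8)(5−10)(5−2)(5−6) = (−3)·(−5)·3·(−1) = −45 ≡ 10, so v_1 = 10^{−1} = 10 (mod 11).
  i = 2 (α = 8): (8−5)(8−10)(8−2)(8−6) = 3·(−2)·6·2 = −72 ≡ 5, so v_2 = 5^{−1} = 9 (mod 11).
  i = 3 (α = 10): (10−5)(10−8)(10−2)(10−6) = 5·2·8·4 = 320 ≡ 1, so v_3 = 1^{−1} = 1 (mod 11).
  i = 4 (α = 2): (2−5)(2−8)(2−10)(2−6) = (−3)·(−6)·(−8)·(−4) = 576 ≡ 4, so v_4 = 4^{−1} = 3 (mod 11).
  i = 5 (α = 6): (6−5)(6−8)(6−10)(6−2) = 1·(−2)·(−4)·4 = 32 ≡ 10, so v_5 = 10^{−1} = 10 (mod 11).
  v = [10, 9, 1, 3, 10].
Step 2: syndromes of r = [1, 1, 9, 10, 4] (all sums mod 11).
  S_0 = Σ v_i r_i = 10·1 + 9·1 + 1·9 + 3·10 + 10·4 = 98 ≡ 10.
  S_1 = Σ v_i α_i r_i = 10·5·1 + 9·8·1 + 1·10·9 + 3·2·10 + 10·6·4 = 512 ≡ 6.
  α_i^2 mod 11 = [3, 9, 1, 4, 3].
  S_2 = Σ v_i α_i^2 r_i = 10·3·1 + 9·9·1 + 1·1·9 + 3·4·10 + 10·3·4 = 360 ≡ 8.
  S = (10, 6, 8) ≠ 0, so r is not a codeword (an error is present).
Step 3: locate the error. For a single error e at position i, S_ℓ = v_i·e·α_i^ℓ, so α_err = S_1/S_0.
  S_0^{−1} = 10^{−1} = 10 (mod 11), so α_err = 6·10 = 60 ≡ 5 = α_1. Error position i = 1.
  Consistency check: S_2/S_1 = 8·2 = 16 ≡ 5 = α_err ✓ (single-error assumption holds).
Step 4: error magnitude e = S_0/v_1 = S_0·∏_{j≠1}(α_1 − α_j) = 10·10 = 100 ≡ 1 (mod 11).
Step 5: correct position 1: c_1 = r_1 − e = 1 − 1 ≡ 0 (mod 11). Hence c = [0, 1, 9, 10, 4].
  Check: interpolating c through the α_i gives m(x) = 2 + 4·x (degree < 2) with m(α_i) = c_i for every i, so c is indeed a codeword.


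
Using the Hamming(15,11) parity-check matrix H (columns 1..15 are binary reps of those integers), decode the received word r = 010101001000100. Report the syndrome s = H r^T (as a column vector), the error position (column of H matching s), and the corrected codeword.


s = (0, 1, 0, 0)^T, error position = 4, corrected codeword c = 010001001000100

Compute s = H r^T mod 2 one row at a time:
  s_1 = 0 + 1 + 0 + 0 + 0 + 1 + 0 + 0 = 2 ≡ 0 (mod 2).
  s_2 = 1 + 0 + 1 + 0 + 0 + 1 + 0 + 0 = 3 ≡ 1 (mod 2).
  s_3 = 1 + 0 + 1 + 0 + 0 + 0 + 0 + 0 = 2 ≡ 0 (mod 2).
  s_4 = 0 + 0 + 0 + 0 + 1 + 0 + 1 + 0 = 2 ≡ 0 (mod 2).
s = (0, 1, 0, 0)^T — this equals column 4 of H (binary 0100), so error is at position 4.
Correct: flip bit 4 of r = 010101001000100 to get c = 010001001000100.


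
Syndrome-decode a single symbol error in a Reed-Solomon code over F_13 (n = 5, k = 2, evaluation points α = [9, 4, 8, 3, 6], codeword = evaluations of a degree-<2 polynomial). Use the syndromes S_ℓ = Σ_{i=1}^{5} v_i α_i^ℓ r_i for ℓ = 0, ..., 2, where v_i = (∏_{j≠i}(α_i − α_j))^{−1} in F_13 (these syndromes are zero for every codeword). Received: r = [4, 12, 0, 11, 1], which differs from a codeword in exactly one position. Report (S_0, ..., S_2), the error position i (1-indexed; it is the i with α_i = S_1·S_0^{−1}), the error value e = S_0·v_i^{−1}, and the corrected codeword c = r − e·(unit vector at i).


S = (3, 11, 10), error at position 3, error magnitude e = 10, c = [4, 12, 3, 11, 1].

Step 1: column multipliers v_i = (∏_{j≠i}(α_i − α_j))^{−1} mod 13.
  i = 1 (α = 9): (9−4)(9−8)(9−3)(9−6) = 5·1·6·3 = 90 ≡ 12, so v_1 = 12^{−1} = 12 (mod 13).
  i = 2 (α = 4): (4−9)(4−8)(4−3)(4−6) = (−5)·(−4)·1·(−2) = −40 ≡ 12, so v_2 = 12^{−1} = 12 (mod 13).
  i = 3 (α = 8): (8−9)(8−4)(8−3)(8−6) = (−1)·4·5·2 = −40 ≡ 12, so v_3 = 12^{−1} = 12 (mod 13).
  i = 4 (α = 3): (3−9)(3−4)(3−8)(3−6) = (−6)·(−1)·(−5)·(−3) = 90 ≡ 12, so v_4 = 12^{−1} = 12 (mod 13).
  i = 5 (α = 6): (6−9)(6−4)(6−8)(6−3) = (−3)·2·(−2)·3 = 36 ≡ 10, so v_5 = 10^{−1} = 4 (mod 13).
  v = [12, 12, 12, 12, 4].
Step 2: syndromes of r = [4, 12, 0, 11, 1] (all sums mod 13).
  S_0 = Σ v_i r_i = 12·4 + 12·12 + 12·0 + 12·11 + 4·1 = 328 ≡ 3.
  S_1 = Σ v_i α_i r_i = 12·9·4 + 12·4·12 + 12·8·0 + 12·3·11 + 4·6·1 = 1428 ≡ 11.
  α_i^2 mod 13 = [3, 3, 12, 9, 10].
  S_2 = Σ v_i α_i^2 r_i = 12·3·4 + 12·3·12 + 12·12·0 + 12·9·11 + 4·10·1 = 1804 ≡ 10.
  S = (3, 11, 10) ≠ 0, so r is not a codeword (an error is present).
Step 3: locate the error. For a single error e at position i, S_ℓ = v_i·e·α_i^ℓ, so α_err = S_1/S_0.
  S_0^{−1} = 3^{−1} = 9 (mod 13), so α_err = 11·9 = 99 ≡ 8 = α_3. Error position i = 3.
  Consistency check: S_2/S_1 = 10·6 = 60 ≡ 8 = α_err ✓ (single-error assumption holds).
Step 4: error magnitude e = S_0/v_3 = S_0·∏_{j≠3}(α_3 − α_j) = 3·12 = 36 ≡ 10 (mod 13).
Step 5: correct position 3: c_3 = r_3 − e = 0 − 10 ≡ 3 (mod 13). Hence c = [4, 12, 3, 11, 1].
  Check: interpolating c through the α_i gives m(x) = 8 + 1·x (degree < 2) with m(α_i) = c_i for every i, so c is indeed a codeword.


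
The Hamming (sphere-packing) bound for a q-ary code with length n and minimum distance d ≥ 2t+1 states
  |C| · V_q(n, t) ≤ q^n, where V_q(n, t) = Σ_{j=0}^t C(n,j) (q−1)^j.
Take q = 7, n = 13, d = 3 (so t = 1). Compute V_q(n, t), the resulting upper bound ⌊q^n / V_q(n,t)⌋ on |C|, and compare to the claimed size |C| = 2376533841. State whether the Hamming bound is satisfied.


V_q(n, t) = 79, q^n = 96889010407, Hamming bound = 1226443169, |C| = 2376533841 > bound (violated).

Step 1: Compute V_q(n, t) = Σ_{j=0}^1 C(n, j) (q−1)^j.
  j = 0: C(13,0)·(6)^0 = 1·1 = 1.
  j = 1: C(13,1)·(6)^1 = 13·6 = 78.
  V_q(n, t) = 1 + 78 = 79.
Step 2: q^n = 7^13 = 96889010407.
Step 3: Hamming bound ⌊q^n / V_q(n,t)⌋ = ⌊96889010407/79⌋ = 1226443169.
Step 4: Compare |C| = 2376533841 to 1226443169: violated.
The claimed |C| lies above the Hamming bound, so no 7-ary code of length 13 with d ≥ 3 can have 2376533841 codewords.


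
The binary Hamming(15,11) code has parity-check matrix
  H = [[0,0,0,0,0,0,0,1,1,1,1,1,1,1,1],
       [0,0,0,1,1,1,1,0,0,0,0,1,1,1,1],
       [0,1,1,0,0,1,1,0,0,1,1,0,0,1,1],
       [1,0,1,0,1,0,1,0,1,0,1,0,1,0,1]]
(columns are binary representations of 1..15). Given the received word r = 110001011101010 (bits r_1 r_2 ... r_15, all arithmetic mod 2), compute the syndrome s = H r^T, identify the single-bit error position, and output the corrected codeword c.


s = (1, 1, 0, 0)^T, error position = 12, corrected codeword c = 110001011100010

Compute s = H r^T mod 2 one row at a time:
  s_1 = 1 + 1 + 1 + 0 + 1 + 0 + 1 + 0 = 5 ≡ 1 (mod 2).
  s_2 = 0 + 0 + 1 + 0 + 1 + 0 + 1 + 0 = 3 ≡ 1 (mod 2).
  s_3 = 1 + 0 + 1 + 0 + 1 + 0 + 1 + 0 = 4 ≡ 0 (mod 2).
  s_4 = 1 + 0 + 0 + 0 + 1 + 0 + 0 + 0 = 2 ≡ 0 (mod 2).
s = (1, 1, 0, 0)^T — this equals column 12 of H (binary 1100), so error is at position 12.
Correct: flip bit 12 of r = 110001011101010 to get c = 110001011100010.


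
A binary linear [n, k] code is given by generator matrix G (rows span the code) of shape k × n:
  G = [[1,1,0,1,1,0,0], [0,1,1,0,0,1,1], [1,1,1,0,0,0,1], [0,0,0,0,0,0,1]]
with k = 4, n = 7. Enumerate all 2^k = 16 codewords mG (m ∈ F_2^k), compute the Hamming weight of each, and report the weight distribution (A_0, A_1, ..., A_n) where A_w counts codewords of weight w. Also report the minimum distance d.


Weight distribution: A_0 = 1, A_1 = 1, A_2 = 1, A_3 = 4, A_4 = 5, A_5 = 3, A_6 = 1. Minimum distance d = 1.

Enumerate all 2^4 = 16 messages m ∈ F_2^4.
For each, compute codeword c = mG in F_2^7, then tally its weight.
  m = 0000 → c = 0000000, weight = 0.
  m = 1000 → c = 1101100, weight = 4.
  m = 0100 → c = 0110011, weight = 4.
  m = 1100 → c = 1011111, weight = 6.
  m = 0010 → c = 1110001, weight = 4.
  m = 1010 → c = 0011101, weight = 4.
  m = 0110 → c = 1000010, weight = 2.
  m = 1110 → c = 0101110, weight = 4.
  m = 0001 → c = 0000001, weight = 1.
  m = 1001 → c = 1101101, weight = 5.
  m = 0101 → c = 0110010, weight = 3.
  m = 1101 → c = 1011110, weight = 5.
  m = 0011 → c = 1110000, weight = 3.
  m = 1011 → c = 0011100, weight = 3.
  m = 0111 → c = 1000011, weight = 3.
  m = 1111 → c = 0101111, weight = 5.
Tally weights:
  weight 0: 1 codewords.
  weight 1: 1 codewords.
  weight 2: 1 codewords.
  weight 3: 4 codewords.
  weight 4: 5 codewords.
  weight 5: 3 codewords.
  weight 6: 1 codewords.
Minimum distance d = smallest w > 0 with A_w > 0 = 1.
Sanity: Σ A_w = 16 = 2^4 = 16 ✓.


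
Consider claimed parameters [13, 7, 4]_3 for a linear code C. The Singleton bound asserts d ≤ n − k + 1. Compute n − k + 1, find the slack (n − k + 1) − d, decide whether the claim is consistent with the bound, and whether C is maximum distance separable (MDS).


Singleton RHS = n − k + 1 = 7, slack = 3, bound satisfied, not MDS.

Singleton bound: d ≤ n − k + 1.
Here n = 13, k = 7, so n − k + 1 = 7.
Given d = 4, check d ≤ 7: YES.
Slack = (n − k + 1) − d = 3.
The code is NOT MDS (slack = 3 > 0).
Description: the claimed parameters are [13, 7, 4]_3; such a code would be non-MDS.


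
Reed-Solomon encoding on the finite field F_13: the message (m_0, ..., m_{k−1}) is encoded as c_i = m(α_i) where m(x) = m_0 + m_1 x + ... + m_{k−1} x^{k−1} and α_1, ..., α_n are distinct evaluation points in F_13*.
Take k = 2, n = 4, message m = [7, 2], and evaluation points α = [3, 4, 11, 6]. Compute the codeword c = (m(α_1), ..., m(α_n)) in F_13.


c = [0, 2, 3, 6]

Message polynomial: m(x) = 7 + 2·x (mod 13).
For each evaluation point α_i, compute m(α_i) mod 13:
  α_1 = 3: Horner steps 2 → 0, so m(3) = 0.
  α_2 = 4: Horner steps 2 → 2, so m(4) = 2.
  α_3 = 11: Horner steps 2 → 3, so m(11) = 3.
  α_4 = 6: Horner steps 2 → 6, so m(6) = 6.
Codeword c = [0, 2, 3, 6] ∈ F_13^4.


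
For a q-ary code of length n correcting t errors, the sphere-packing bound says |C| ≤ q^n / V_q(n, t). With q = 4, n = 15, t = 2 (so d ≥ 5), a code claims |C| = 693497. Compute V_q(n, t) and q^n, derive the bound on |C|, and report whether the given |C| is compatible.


V_q(n, t) = 991, q^n = 1073741824, Hamming bound = 1083493, |C| = 693497 ≤ bound (satisfied).

Step 1: Compute V_q(n, t) = Σ_{j=0}^2 C(n, j) (q−1)^j.
  j = 0: C(15,0)·(3)^0 = 1·1 = 1.
  j = 1: C(15,1)·(3)^1 = 15·3 = 45.
  j = 2: C(15,2)·(3)^2 = 105·9 = 945.
  V_q(n, t) = 1 + 45 + 945 = 991.
Step 2: q^n = 4^15 = 1073741824.
Step 3: Hamming bound ⌊q^n / V_q(n,t)⌋ = ⌊1073741824/991⌋ = 1083493.
Step 4: Compare |C| = 693497 to 1083493: satisfied.
The claimed |C| lies below the Hamming bound.


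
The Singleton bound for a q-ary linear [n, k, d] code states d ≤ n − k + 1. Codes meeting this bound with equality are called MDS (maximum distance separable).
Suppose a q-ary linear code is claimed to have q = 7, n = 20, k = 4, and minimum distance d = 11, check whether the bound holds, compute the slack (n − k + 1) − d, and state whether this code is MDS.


Singleton RHS = n − k + 1 = 17, slack = 6, bound satisfied, not MDS.

Singleton bound: d ≤ n − k + 1.
Here n = 20, k = 4, so n − k + 1 = 17.
Given d = 11, check d ≤ 17: YES.
Slack = (n − k + 1) − d = 6.
The code is NOT MDS (slack = 6 > 0).
Description: the claimed parameters are [20, 4, 11]_7; such a code would be non-MDS.


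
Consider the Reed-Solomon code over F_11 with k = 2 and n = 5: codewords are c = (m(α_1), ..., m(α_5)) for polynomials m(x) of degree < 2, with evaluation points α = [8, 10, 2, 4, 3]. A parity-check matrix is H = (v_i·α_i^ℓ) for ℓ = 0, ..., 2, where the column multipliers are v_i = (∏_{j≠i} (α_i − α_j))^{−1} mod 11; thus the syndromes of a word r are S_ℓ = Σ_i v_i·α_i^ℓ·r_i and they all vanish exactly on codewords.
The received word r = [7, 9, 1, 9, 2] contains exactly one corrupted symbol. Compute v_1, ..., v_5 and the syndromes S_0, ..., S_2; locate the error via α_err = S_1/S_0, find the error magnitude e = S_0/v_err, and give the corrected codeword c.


S = (7, 6, 2), error at position 4, error magnitude e = 6, c = [7, 9, 1, 3, 2].

Step 1: column multipliers v_i = (∏_{j≠i}(α_i − α_j))^{−1} mod 11.
  i = 1 (α = 8): (8−10)(8−2)(8−4)(8−3) = (−2)·6·4·5 = −240 ≡ 2, so v_1 = 2^{−1} = 6 (mod 11).
  i = 2 (α = 10): (10−8)(10−2)(10−4)(10−3) = 2·8·6·7 = 672 ≡ 1, so v_2 = 1^{−1} = 1 (mod 11).
  i = 3 (α = 2): (2−8)(2−10)(2−4)(2−3) = (−6)·(−8)·(−2)·(−1) = 96 ≡ 8, so v_3 = 8^{−1} = 7 (mod 11).
  i = 4 (α = 4): (4−8)(4−10)(4−2)(4−3) = (−4)·(−6)·2·1 = 48 ≡ 4, so v_4 = 4^{−1} = 3 (mod 11).
  i = 5 (α = 3): (3−8)(3−10)(3−2)(3−4) = (−5)·(−7)·1·(−1) = −35 ≡ 9, so v_5 = 9^{−1} = 5 (mod 11).
  v = [6, 1, 7, 3, 5].
Step 2: syndromes of r = [7, 9, 1, 9, 2] (all sums mod 11).
  S_0 = Σ v_i r_i = 6·7 + 1·9 + 7·1 + 3·9 + 5·2 = 95 ≡ 7.
  S_1 = Σ v_i α_i r_i = 6·8·7 + 1·10·9 + 7·2·1 + 3·4·9 + 5·3·2 = 578 ≡ 6.
  α_i^2 mod 11 = [9, 1, 4, 5, 9].
  S_2 = Σ v_i α_i^2 r_i = 6·9·7 + 1·1·9 + 7·4·1 + 3·5·9 + 5·9·2 = 640 ≡ 2.
  S = (7, 6, 2) ≠ 0, so r is not a codeword (an error is present).
Step 3: locate the error. For a single error e at position i, S_ℓ = v_i·e·α_i^ℓ, so α_err = S_1/S_0.
  S_0^{−1} = 7^{−1} = 8 (mod 11), so α_err = 6·8 = 48 ≡ 4 = α_4. Error position i = 4.
  Consistency check: S_2/S_1 = 2·2 = 4 ≡ 4 = α_err ✓ (single-error assumption holds).
Step 4: error magnitude e = S_0/v_4 = S_0·∏_{j≠4}(α_4 − α_j) = 7·4 = 28 ≡ 6 (mod 11).
Step 5: correct position 4: c_4 = r_4 − e = 9 − 6 ≡ 3 (mod 11). Hence c = [7, 9, 1, 3, 2].
  Check: interpolating c through the α_i gives m(x) = 10 + 1·x (degree < 2) with m(α_i) = c_i for every i, so c is indeed a codeword.


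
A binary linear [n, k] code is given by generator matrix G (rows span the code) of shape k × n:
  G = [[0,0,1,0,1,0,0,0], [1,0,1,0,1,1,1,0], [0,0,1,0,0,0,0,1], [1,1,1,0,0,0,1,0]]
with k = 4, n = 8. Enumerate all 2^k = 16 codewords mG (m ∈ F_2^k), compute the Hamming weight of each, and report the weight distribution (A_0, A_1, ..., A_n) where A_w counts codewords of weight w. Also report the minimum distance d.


Weight distribution: A_0 = 1, A_2 = 3, A_3 = 4, A_4 = 3, A_5 = 4, A_6 = 1. Minimum distance d = 2.

Enumerate all 2^4 = 16 messages m ∈ F_2^4.
For each, compute codeword c = mG in F_2^8, then tally its weight.
  m = 0000 → c = 00000000, weight = 0.
  m = 1000 → c = 00101000, weight = 2.
  m = 0100 → c = 10101110, weight = 5.
  m = 1100 → c = 10000110, weight = 3.
  m = 0010 → c = 00100001, weight = 2.
  m = 1010 → c = 00001001, weight = 2.
  m = 0110 → c = 10001111, weight = 5.
  m = 1110 → c = 10100111, weight = 5.
  m = 0001 → c = 11100010, weight = 4.
  m = 1001 → c = 11001010, weight = 4.
  m = 0101 → c = 01001100, weight = 3.
  m = 1101 → c = 01100100, weight = 3.
  m = 0011 → c = 11000011, weight = 4.
  m = 1011 → c = 11101011, weight = 6.
  m = 0111 → c = 01101101, weight = 5.
  m = 1111 → c = 01000101, weight = 3.
Tally weights:
  weight 0: 1 codewords.
  weight 2: 3 codewords.
  weight 3: 4 codewords.
  weight 4: 3 codewords.
  weight 5: 4 codewords.
  weight 6: 1 codewords.
Minimum distance d = smallest w > 0 with A_w > 0 = 2.
Sanity: Σ A_w = 16 = 2^4 = 16 ✓.


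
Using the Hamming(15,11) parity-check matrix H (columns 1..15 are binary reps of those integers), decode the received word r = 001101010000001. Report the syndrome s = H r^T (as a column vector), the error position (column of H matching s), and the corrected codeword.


s = (0, 1, 1, 0)^T, error position = 6, corrected codeword c = 001100010000001

Compute s = H r^T mod 2 one row at a time:
  s_1 = 1 + 0 + 0 + 0 + 0 + 0 + 0 + 1 = 2 ≡ 0 (mod 2).
  s_2 = 1 + 0 + 1 + 0 + 0 + 0 + 0 + 1 = 3 ≡ 1 (mod 2).
  s_3 = 0 + 1 + 1 + 0 + 0 + 0 + 0 + 1 = 3 ≡ 1 (mod 2).
  s_4 = 0 + 1 + 0 + 0 + 0 + 0 + 0 + 1 = 2 ≡ 0 (mod 2).
s = (0, 1, 1, 0)^T — this equals column 6 of H (binary 0110), so error is at position 6.
Correct: flip bit 6 of r = 001101010000001 to get c = 001100010000001.


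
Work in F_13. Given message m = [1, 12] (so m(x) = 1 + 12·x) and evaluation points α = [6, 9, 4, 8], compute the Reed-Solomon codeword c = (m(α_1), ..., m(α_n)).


c = [8, 5, 10, 6]

Message polynomial: m(x) = 1 + 12·x (mod 13).
For each evaluation point α_i, compute m(α_i) mod 13:
  α_1 = 6: Horner steps 12 → 8, so m(6) = 8.
  α_2 = 9: Horner steps 12 → 5, so m(9) = 5.
  α_3 = 4: Horner steps 12 → 10, so m(4) = 10.
  α_4 = 8: Horner steps 12 → 6, so m(8) = 6.
Codeword c = [8, 5, 10, 6] ∈ F_13^4.


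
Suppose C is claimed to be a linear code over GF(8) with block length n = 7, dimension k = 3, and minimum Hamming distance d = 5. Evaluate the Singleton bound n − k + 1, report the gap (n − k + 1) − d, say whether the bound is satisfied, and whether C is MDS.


Singleton RHS = n − k + 1 = 5, slack = 0, bound satisfied, MDS.

Singleton bound: d ≤ n − k + 1.
Here n = 7, k = 3, so n − k + 1 = 5.
Given d = 5, check d ≤ 5: YES.
Slack = (n − k + 1) − d = 0.
The code is MDS (slack = 0).
Description: the claimed parameters are [7, 3, 5]_8; such a code would be MDS (meets Singleton bound).


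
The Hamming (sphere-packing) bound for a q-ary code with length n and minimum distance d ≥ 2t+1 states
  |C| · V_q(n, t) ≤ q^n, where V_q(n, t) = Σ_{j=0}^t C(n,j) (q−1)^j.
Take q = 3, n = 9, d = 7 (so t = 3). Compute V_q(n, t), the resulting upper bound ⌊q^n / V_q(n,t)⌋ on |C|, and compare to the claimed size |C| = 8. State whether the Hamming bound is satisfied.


V_q(n, t) = 835, q^n = 19683, Hamming bound = 23, |C| = 8 ≤ bound (satisfied).

Step 1: Compute V_q(n, t) = Σ_{j=0}^3 C(n, j) (q−1)^j.
  j = 0: C(9,0)·(2)^0 = 1·1 = 1.
  j = 1: C(9,1)·(2)^1 = 9·2 = 18.
  j = 2: C(9,2)·(2)^2 = 36·4 = 144.
  j = 3: C(9,3)·(2)^3 = 84·8 = 672.
  V_q(n, t) = 1 + 18 + 144 + 672 = 835.
Step 2: q^n = 3^9 = 19683.
Step 3: Hamming bound ⌊q^n / V_q(n,t)⌋ = ⌊19683/835⌋ = 23.
Step 4: Compare |C| = 8 to 23: satisfied.
The claimed |C| lies below the Hamming bound.


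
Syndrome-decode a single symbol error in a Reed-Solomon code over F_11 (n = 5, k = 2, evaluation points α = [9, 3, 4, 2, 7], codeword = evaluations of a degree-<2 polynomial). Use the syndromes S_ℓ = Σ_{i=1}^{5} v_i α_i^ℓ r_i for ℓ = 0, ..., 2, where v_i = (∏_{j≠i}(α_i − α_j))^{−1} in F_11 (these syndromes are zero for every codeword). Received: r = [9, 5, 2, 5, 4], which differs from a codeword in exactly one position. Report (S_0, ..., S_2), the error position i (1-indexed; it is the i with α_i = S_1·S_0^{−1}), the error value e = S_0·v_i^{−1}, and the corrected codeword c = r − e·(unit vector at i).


S = (2, 4, 8), error at position 4, error magnitude e = 8, c = [9, 5, 2, 8, 4].

Step 1: column multipliers v_i = (∏_{j≠i}(α_i − α_j))^{−1} mod 11.
  i = 1 (α = 9): (9−3)(9−4)(9−2)(9−7) = 6·5·7·2 = 420 ≡ 2, so v_1 = 2^{−1} = 6 (mod 11).
  i = 2 (α = 3): (3−9)(3−4)(3−2)(3−7) = (−6)·(−1)·1·(−4) = −24 ≡ 9, so v_2 = 9^{−1} = 5 (mod 11).
  i = 3 (α = 4): (4−9)(4−3)(4−2)(4−7) = (−5)·1·2·(−3) = 30 ≡ 8, so v_3 = 8^{−1} = 7 (mod 11).
  i = 4 (α = 2): (2−9)(2−3)(2−4)(2−7) = (−7)·(−1)·(−2)·(−5) = 70 ≡ 4, so v_4 = 4^{−1} = 3 (mod 11).
  i = 5 (α = 7): (7−9)(7−3)(7−4)(7−2) = (−2)·4·3·5 = −120 ≡ 1, so v_5 = 1^{−1} = 1 (mod 11).
  v = [6, 5, 7, 3, 1].
Step 2: syndromes of r = [9, 5, 2, 5, 4] (all sums mod 11).
  S_0 = Σ v_i r_i = 6·9 + 5·5 + 7·2 + 3·5 + 1·4 = 112 ≡ 2.
  S_1 = Σ v_i α_i r_i = 6·9·9 + 5·3·5 + 7·4·2 + 3·2·5 + 1·7·4 = 675 ≡ 4.
  α_i^2 mod 11 = [4, 9, 5, 4, 5].
  S_2 = Σ v_i α_i^2 r_i = 6·4·9 + 5·9·5 + 7·5·2 + 3·4·5 + 1·5·4 = 591 ≡ 8.
  S = (2, 4, 8) ≠ 0, so r is not a codeword (an error is present).
Step 3: locate the error. For a single error e at position i, S_ℓ = v_i·e·α_i^ℓ, so α_err = S_1/S_0.
  S_0^{−1} = 2^{−1} = 6 (mod 11), so α_err = 4·6 = 24 ≡ 2 = α_4. Error position i = 4.
  Consistency check: S_2/S_1 = 8·3 = 24 ≡ 2 = α_err ✓ (single-error assumption holds).
Step 4: error magnitude e = S_0/v_4 = S_0·∏_{j≠4}(α_4 − α_j) = 2·4 = 8 ≡ 8 (mod 11).
Step 5: correct position 4: c_4 = r_4 − e = 5 − 8 ≡ 8 (mod 11). Hence c = [9, 5, 2, 8, 4].
  Check: interpolating c through the α_i gives m(x) = 3 + 8·x (degree < 2) with m(α_i) = c_i for every i, so c is indeed a codeword.


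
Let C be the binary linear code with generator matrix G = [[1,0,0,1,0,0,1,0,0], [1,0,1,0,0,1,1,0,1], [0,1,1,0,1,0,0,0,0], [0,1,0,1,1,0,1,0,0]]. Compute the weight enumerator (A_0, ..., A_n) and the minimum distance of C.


Weight distribution: A_0 = 1, A_2 = 1, A_3 = 5, A_4 = 3, A_5 = 2, A_6 = 3, A_7 = 1. Minimum distance d = 2.

Enumerate all 2^4 = 16 messages m ∈ F_2^4.
For each, compute codeword c = mG in F_2^9, then tally its weight.
  m = 0000 → c = 000000000, weight = 0.
  m = 1000 → c = 100100100, weight = 3.
  m = 0100 → c = 101001101, weight = 5.
  m = 1100 → c = 001101001, weight = 4.
  m = 0010 → c = 011010000, weight = 3.
  m = 1010 → c = 111110100, weight = 6.
  m = 0110 → c = 110011101, weight = 6.
  m = 1110 → c = 010111001, weight = 5.
  m = 0001 → c = 010110100, weight = 4.
  m = 1001 → c = 110010000, weight = 3.
  m = 0101 → c = 111111001, weight = 7.
  m = 1101 → c = 011011101, weight = 6.
  m = 0011 → c = 001100100, weight = 3.
  m = 1011 → c = 101000000, weight = 2.
  m = 0111 → c = 100101001, weight = 4.
  m = 1111 → c = 000001101, weight = 3.
Tally weights:
  weight 0: 1 codewords.
  weight 2: 1 codewords.
  weight 3: 5 codewords.
  weight 4: 3 codewords.
  weight 5: 2 codewords.
  weight 6: 3 codewords.
  weight 7: 1 codewords.
Minimum distance d = smallest w > 0 with A_w > 0 = 2.
Sanity: Σ A_w = 16 = 2^4 = 16 ✓.


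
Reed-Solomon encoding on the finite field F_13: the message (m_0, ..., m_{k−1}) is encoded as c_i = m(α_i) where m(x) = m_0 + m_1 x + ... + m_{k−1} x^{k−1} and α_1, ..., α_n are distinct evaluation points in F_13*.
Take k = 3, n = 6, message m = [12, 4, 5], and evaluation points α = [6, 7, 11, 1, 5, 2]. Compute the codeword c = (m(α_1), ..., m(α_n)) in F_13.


c = [8, 12, 11, 8, 1, 1]

Message polynomial: m(x) = 12 + 4·x + 5·x^2 (mod 13).
For each evaluation point α_i, compute m(α_i) mod 13:
  α_1 = 6: Horner steps 5 → 8 → 8, so m(6) = 8.
  α_2 = 7: Horner steps 5 → 0 → 12, so m(7) = 12.
  α_3 = 11: Horner steps 5 → 7 → 11, so m(11) = 11.
  α_4 = 1: Horner steps 5 → 9 → 8, so m(1) = 8.
  α_5 = 5: Horner steps 5 → 3 → 1, so m(5) = 1.
  α_6 = 2: Horner steps 5 → 1 → 1, so m(2) = 1.
Codeword c = [8, 12, 11, 8, 1, 1] ∈ F_13^6.


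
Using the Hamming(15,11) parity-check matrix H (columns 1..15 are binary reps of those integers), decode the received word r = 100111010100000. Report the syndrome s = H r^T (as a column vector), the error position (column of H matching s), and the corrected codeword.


s = (0, 1, 0, 0)^T, error position = 4, corrected codeword c = 100011010100000

Compute s = H r^T mod 2 one row at a time:
  s_1 = 1 + 0 + 1 + 0 + 0 + 0 + 0 + 0 = 2 ≡ 0 (mod 2).
  s_2 = 1 + 1 + 1 + 0 + 0 + 0 + 0 + 0 = 3 ≡ 1 (mod 2).
  s_3 = 0 + 0 + 1 + 0 + 1 + 0 + 0 + 0 = 2 ≡ 0 (mod 2).
  s_4 = 1 + 0 + 1 + 0 + 0 + 0 + 0 + 0 = 2 ≡ 0 (mod 2).
s = (0, 1, 0, 0)^T — this equals column 4 of H (binary 0100), so error is at position 4.
Correct: flip bit 4 of r = 100111010100000 to get c = 100011010100000.


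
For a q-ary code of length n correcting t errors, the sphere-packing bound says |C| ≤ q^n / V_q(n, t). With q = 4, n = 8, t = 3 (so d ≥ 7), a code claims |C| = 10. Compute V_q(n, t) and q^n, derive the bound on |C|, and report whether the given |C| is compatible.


V_q(n, t) = 1789, q^n = 65536, Hamming bound = 36, |C| = 10 ≤ bound (satisfied).

Step 1: Compute V_q(n, t) = Σ_{j=0}^3 C(n, j) (q−1)^j.
  j = 0: C(8,0)·(3)^0 = 1·1 = 1.
  j = 1: C(8,1)·(3)^1 = 8·3 = 24.
  j = 2: C(8,2)·(3)^2 = 28·9 = 252.
  j = 3: C(8,3)·(3)^3 = 56·27 = 1512.
  V_q(n, t) = 1 + 24 + 252 + 1512 = 1789.
Step 2: q^n = 4^8 = 65536.
Step 3: Hamming bound ⌊q^n / V_q(n,t)⌋ = ⌊65536/1789⌋ = 36.
Step 4: Compare |C| = 10 to 36: satisfied.
The claimed |C| lies below the Hamming bound.


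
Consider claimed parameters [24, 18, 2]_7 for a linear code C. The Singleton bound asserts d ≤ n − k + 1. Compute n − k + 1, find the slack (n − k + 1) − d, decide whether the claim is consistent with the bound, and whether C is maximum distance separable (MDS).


Singleton RHS = n − k + 1 = 7, slack = 5, bound satisfied, not MDS.

Singleton bound: d ≤ n − k + 1.
Here n = 24, k = 18, so n − k + 1 = 7.
Given d = 2, check d ≤ 7: YES.
Slack = (n − k + 1) − d = 5.
The code is NOT MDS (slack = 5 > 0).
Description: the claimed parameters are [24, 18, 2]_7; such a code would be non-MDS.


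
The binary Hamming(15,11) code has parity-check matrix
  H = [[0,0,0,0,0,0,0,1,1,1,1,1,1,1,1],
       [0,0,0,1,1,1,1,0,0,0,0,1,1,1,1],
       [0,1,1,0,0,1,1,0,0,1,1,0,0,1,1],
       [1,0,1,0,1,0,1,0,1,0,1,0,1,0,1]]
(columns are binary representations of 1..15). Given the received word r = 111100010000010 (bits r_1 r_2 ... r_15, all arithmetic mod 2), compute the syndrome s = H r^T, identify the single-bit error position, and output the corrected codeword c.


s = (0, 0, 1, 0)^T, error position = 2, corrected codeword c = 101100010000010

Compute s = H r^T mod 2 one row at a time:
  s_1 = 1 + 0 + 0 + 0 + 0 + 0 + 1 + 0 = 2 ≡ 0 (mod 2).
  s_2 = 1 + 0 + 0 + 0 + 0 + 0 + 1 + 0 = 2 ≡ 0 (mod 2).
  s_3 = 1 + 1 + 0 + 0 + 0 + 0 + 1 + 0 = 3 ≡ 1 (mod 2).
  s_4 = 1 + 1 + 0 + 0 + 0 + 0 + 0 + 0 = 2 ≡ 0 (mod 2).
s = (0, 0, 1, 0)^T — this equals column 2 of H (binary 0010), so error is at position 2.
Correct: flip bit 2 of r = 111100010000010 to get c = 101100010000010.


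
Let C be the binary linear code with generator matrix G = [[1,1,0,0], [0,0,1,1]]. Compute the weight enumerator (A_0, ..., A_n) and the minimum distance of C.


Weight distribution: A_0 = 1, A_2 = 2, A_4 = 1. Minimum distance d = 2.

Enumerate all 2^2 = 4 messages m ∈ F_2^2.
For each, compute codeword c = mG in F_2^4, then tally its weight.
  m = 00 → c = 0000, weight = 0.
  m = 10 → c = 1100, weight = 2.
  m = 01 → c = 0011, weight = 2.
  m = 11 → c = 1111, weight = 4.
Tally weights:
  weight 0: 1 codewords.
  weight 2: 2 codewords.
  weight 4: 1 codewords.
Minimum distance d = smallest w > 0 with A_w > 0 = 2.
Sanity: Σ A_w = 4 = 2^2 = 4 ✓.


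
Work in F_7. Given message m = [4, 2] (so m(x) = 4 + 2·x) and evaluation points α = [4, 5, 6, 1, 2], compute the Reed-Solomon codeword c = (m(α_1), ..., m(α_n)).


c = [5, 0, 2, 6, 1]

Message polynomial: m(x) = 4 + 2·x (mod 7).
For each evaluation point α_i, compute m(α_i) mod 7:
  α_1 = 4: Horner steps 2 → 5, so m(4) = 5.
  α_2 = 5: Horner steps 2 → 0, so m(5) = 0.
  α_3 = 6: Horner steps 2 → 2, so m(6) = 2.
  α_4 = 1: Horner steps 2 → 6, so m(1) = 6.
  α_5 = 2: Horner steps 2 → 1, so m(2) = 1.
Codeword c = [5, 0, 2, 6, 1] ∈ F_7^5.


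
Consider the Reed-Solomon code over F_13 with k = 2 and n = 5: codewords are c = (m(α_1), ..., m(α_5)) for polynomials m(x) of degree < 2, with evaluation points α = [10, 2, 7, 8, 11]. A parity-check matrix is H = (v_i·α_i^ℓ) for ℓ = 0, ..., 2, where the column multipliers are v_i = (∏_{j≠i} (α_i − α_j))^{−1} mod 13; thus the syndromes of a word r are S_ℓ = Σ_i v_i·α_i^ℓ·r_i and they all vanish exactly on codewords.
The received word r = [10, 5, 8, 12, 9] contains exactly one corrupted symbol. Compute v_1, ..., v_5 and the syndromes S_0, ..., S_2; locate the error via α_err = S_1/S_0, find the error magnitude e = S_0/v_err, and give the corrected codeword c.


S = (12, 6, 3), error at position 3, error magnitude e = 8, c = [10, 5, 0, 12, 9].

Step 1: column multipliers v_i = (∏_{j≠i}(α_i − α_j))^{−1} mod 13.
  i = 1 (α = 10): (10−2)(10−7)(10−8)(10−11) = 8·3·2·(−1) = −48 ≡ 4, so v_1 = 4^{−1} = 10 (mod 13).
  i = 2 (α = 2): (2−10)(2−7)(2−8)(2−11) = (−8)·(−5)·(−6)·(−9) = 2160 ≡ 2, so v_2 = 2^{−1} = 7 (mod 13).
  i = 3 (α = 7): (7−10)(7−2)(7−8)(7−11) = (−3)·5·(−1)·(−4) = −60 ≡ 5, so v_3 = 5^{−1} = 8 (mod 13).
  i = 4 (α = 8): (8−10)(8−2)(8−7)(8−11) = (−2)·6·1·(−3) = 36 ≡ 10, so v_4 = 10^{−1} = 4 (mod 13).
  i = 5 (α = 11): (11−10)(11−2)(11−7)(11−8) = 1·9·4·3 = 108 ≡ 4, so v_5 = 4^{−1} = 10 (mod 13).
  v = [10, 7, 8, 4, 10].
Step 2: syndromes of r = [10, 5, 8, 12, 9] (all sums mod 13).
  S_0 = Σ v_i r_i = 10·10 + 7·5 + 8·8 + 4·12 + 10·9 = 337 ≡ 12.
  S_1 = Σ v_i α_i r_i = 10·10·10 + 7·2·5 + 8·7·8 + 4·8·12 + 10·11·9 = 2892 ≡ 6.
  α_i^2 mod 13 = [9, 4, 10, 12, 4].
  S_2 = Σ v_i α_i^2 r_i = 10·9·10 + 7·4·5 + 8·10·8 + 4·12·12 + 10·4·9 = 2616 ≡ 3.
  S = (12, 6, 3) ≠ 0, so r is not a codeword (an error is present).
Step 3: locate the error. For a single error e at position i, S_ℓ = v_i·e·α_i^ℓ, so α_err = S_1/S_0.
  S_0^{−1} = 12^{−1} = 12 (mod 13), so α_err = 6·12 = 72 ≡ 7 = α_3. Error position i = 3.
  Consistency check: S_2/S_1 = 3·11 = 33 ≡ 7 = α_err ✓ (single-error assumption holds).
Step 4: error magnitude e = S_0/v_3 = S_0·∏_{j≠3}(α_3 − α_j) = 12·5 = 60 ≡ 8 (mod 13).
Step 5: correct position 3: c_3 = r_3 − e = 8 − 8 ≡ 0 (mod 13). Hence c = [10, 5, 0, 12, 9].
  Check: interpolating c through the α_i gives m(x) = 7 + 12·x (degree < 2) with m(α_i) = c_i for every i, so c is indeed a codeword.
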